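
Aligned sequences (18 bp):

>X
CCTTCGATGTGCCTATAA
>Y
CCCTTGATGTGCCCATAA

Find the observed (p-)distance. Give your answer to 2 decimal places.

0.17

The sequences differ at 3 of 18 positions (sites 3, 5, 14).
p = 3/18 = 0.166666… ≈ 0.17 (to 2 d.p.).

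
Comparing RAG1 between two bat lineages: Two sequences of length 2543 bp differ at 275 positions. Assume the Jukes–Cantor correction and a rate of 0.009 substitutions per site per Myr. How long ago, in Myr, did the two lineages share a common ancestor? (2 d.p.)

6.49

p = 275/2543 ≈ 0.10814.
d = −(3/4) ln(1 − 4p/3) = −0.75 ln(1 − 0.144187) = −0.75 ln(0.855813)
  = −0.75 × (-0.155703) = 0.116777 substitutions/site.
Under a molecular clock d = 2μt, so t = d/(2μ) = 0.116777 / (2 × 0.009) = 6.49 Myr.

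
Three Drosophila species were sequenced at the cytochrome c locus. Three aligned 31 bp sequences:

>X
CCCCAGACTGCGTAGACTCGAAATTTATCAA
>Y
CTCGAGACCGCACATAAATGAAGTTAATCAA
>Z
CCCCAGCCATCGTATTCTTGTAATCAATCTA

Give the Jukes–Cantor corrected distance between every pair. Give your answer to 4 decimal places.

X–Y: 11/31 sites differ → p ≈ 0.354839, d = −0.75 ln(1 − 0.473119) = 0.480585 ≈ 0.4806.
X–Z: 10/31 sites differ → p ≈ 0.322581, d = −0.75 ln(1 − 0.430108) = 0.421731 ≈ 0.4217.
Y–Z: 14/31 sites differ → p ≈ 0.451613, d = −0.75 ln(1 − 0.602151) = 0.691262 ≈ 0.6913.

d(X,Y) = 0.4806, d(X,Z) = 0.4217, d(Y,Z) = 0.6913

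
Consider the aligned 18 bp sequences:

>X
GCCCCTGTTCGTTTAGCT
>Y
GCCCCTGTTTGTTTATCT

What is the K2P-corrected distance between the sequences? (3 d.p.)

0.121

Of 18 sites, 1 differences are transitions and 1 are transversions, so P = 1/18 ≈ 0.055556 and Q = 1/18 ≈ 0.055556.
Under the Kimura two-parameter model, d = −½ ln(1 − 2P − Q) − ¼ ln(1 − 2Q).
1 − 2P − Q = 0.833332, giving −½ ln(0.833332) = 0.091162.
1 − 2Q = 0.888888, giving −¼ ln(0.888888) = 0.029446.
d = 0.091162 + 0.029446 = 0.120608.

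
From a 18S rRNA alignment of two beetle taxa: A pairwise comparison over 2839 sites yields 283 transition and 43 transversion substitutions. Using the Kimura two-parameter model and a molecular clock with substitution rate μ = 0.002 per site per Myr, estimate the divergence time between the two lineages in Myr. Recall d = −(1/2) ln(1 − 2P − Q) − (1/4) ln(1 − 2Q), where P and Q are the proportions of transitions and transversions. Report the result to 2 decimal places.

P = 283/2839 ≈ 0.099683 and Q = 43/2839 ≈ 0.015146.
Under the Kimura two-parameter model, d = −½ ln(1 − 2P − Q) − ¼ ln(1 − 2Q).
1 − 2P − Q = 0.785488, giving −½ ln(0.785488) = 0.120725.
1 − 2Q = 0.969708, giving −¼ ln(0.969708) = 0.007690.
d = 0.120725 + 0.007690 = 0.128415.
Under a molecular clock d = 2μt, so t = d/(2μ) = 0.128415 / (2 × 0.002) = 32.10 Myr.

32.10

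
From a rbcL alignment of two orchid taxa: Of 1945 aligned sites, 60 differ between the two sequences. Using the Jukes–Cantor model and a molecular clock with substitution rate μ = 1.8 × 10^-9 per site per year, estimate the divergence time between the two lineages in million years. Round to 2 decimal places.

p = 60/1945 ≈ 0.030848.
d = −(3/4) ln(1 − 4p/3) = −0.75 ln(1 − 0.041131) = −0.75 ln(0.958869)
  = −0.75 × (-0.042001) = 0.031501 substitutions/site.
Under a molecular clock d = 2μt, so t = d/(2μ) = 0.031501 / (2 × 1.8 × 10^-9) = 8.75 million years.

8.75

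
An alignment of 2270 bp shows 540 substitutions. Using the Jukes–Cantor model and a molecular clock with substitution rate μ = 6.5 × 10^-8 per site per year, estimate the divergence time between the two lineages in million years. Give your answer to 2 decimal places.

2.20

p = 540/2270 ≈ 0.237885.
d = −(3/4) ln(1 − 4p/3) = −0.75 ln(1 − 0.31718) = −0.75 ln(0.68282)
  = −0.75 × (-0.381524) = 0.286143 substitutions/site.
Under a molecular clock d = 2μt, so t = d/(2μ) = 0.286143 / (2 × 6.5 × 10^-8) = 2.20 million years.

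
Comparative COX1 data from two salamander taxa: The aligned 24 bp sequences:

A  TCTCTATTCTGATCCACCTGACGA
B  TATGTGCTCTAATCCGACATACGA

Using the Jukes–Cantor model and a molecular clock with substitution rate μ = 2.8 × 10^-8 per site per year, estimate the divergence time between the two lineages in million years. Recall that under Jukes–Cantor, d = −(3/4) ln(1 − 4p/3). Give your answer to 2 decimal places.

The sequences differ at 9 of 24 sites (2, 4, 6, 7, 11, 16, 17, 19, 20), so p = 9/24 = 0.375.
d = −(3/4) ln(1 − 4p/3) = −0.75 ln(1 − 0.5) = −0.75 ln(0.5)
  = −0.75 × (-0.693147) = 0.519860 substitutions/site.
Under a molecular clock d = 2μt, so t = d/(2μ) = 0.519860 / (2 × 2.8 × 10^-8) = 9.28 million years.

9.28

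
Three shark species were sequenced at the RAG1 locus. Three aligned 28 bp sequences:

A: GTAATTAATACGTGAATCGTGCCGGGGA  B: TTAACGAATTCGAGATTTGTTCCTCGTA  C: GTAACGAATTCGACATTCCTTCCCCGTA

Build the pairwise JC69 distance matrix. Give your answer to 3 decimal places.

A–B: 11/28 sites differ → p ≈ 0.392857, d = −0.75 ln(1 − 0.523809) = 0.556452 ≈ 0.556.
A–C: 11/28 sites differ → p ≈ 0.392857, d = −0.75 ln(1 − 0.523809) = 0.556452 ≈ 0.556.
B–C: 5/28 sites differ → p ≈ 0.178571, d = −0.75 ln(1 − 0.238095) = 0.203950 ≈ 0.204.

d(A,B) = 0.556, d(A,C) = 0.556, d(B,C) = 0.204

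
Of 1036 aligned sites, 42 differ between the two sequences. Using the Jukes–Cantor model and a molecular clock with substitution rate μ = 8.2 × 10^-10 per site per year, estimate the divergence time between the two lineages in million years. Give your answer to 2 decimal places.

p = 42/1036 ≈ 0.040541.
d = −(3/4) ln(1 − 4p/3) = −0.75 ln(1 − 0.054055) = −0.75 ln(0.945945)
  = −0.75 × (-0.055571) = 0.041678 substitutions/site.
Under a molecular clock d = 2μt, so t = d/(2μ) = 0.041678 / (2 × 8.2 × 10^-10) = 25.41 million years.

25.41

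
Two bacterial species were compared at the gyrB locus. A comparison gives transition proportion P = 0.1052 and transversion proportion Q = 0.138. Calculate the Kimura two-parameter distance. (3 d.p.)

Under the Kimura two-parameter model, d = −½ ln(1 − 2P − Q) − ¼ ln(1 − 2Q).
1 − 2P − Q = 0.6516, giving −½ ln(0.6516) = 0.214162.
1 − 2Q = 0.724, giving −¼ ln(0.724) = 0.080741.
d = 0.214162 + 0.080741 = 0.294903.

0.295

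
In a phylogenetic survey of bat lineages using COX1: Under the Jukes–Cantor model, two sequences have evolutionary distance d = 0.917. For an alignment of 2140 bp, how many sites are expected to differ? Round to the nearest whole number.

Invert JC69: p = (3/4)(1 − e^(−4d/3)) = 0.75 × (1 − e^(-1.222667)) = 0.75 × (1 − 0.294444) = 0.529167.
Expected differing sites = pL ≈ 0.529167 × 2140 = 1132.41738 ≈ 1132.

1132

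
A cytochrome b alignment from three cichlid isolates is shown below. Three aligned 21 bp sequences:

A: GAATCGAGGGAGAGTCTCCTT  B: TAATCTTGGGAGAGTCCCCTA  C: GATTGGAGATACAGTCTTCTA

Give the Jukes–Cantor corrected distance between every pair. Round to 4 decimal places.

A–B: 5/21 sites differ → p ≈ 0.238095, d = −0.75 ln(1 − 0.31746) = 0.286451 ≈ 0.2865.
A–C: 7/21 sites differ → p ≈ 0.333333, d = −0.75 ln(1 − 0.444444) = 0.440839 ≈ 0.4408.
B–C: 10/21 sites differ → p ≈ 0.47619, d = −0.75 ln(1 − 0.63492) = 0.755729 ≈ 0.7557.

d(A,B) = 0.2865, d(A,C) = 0.4408, d(B,C) = 0.7557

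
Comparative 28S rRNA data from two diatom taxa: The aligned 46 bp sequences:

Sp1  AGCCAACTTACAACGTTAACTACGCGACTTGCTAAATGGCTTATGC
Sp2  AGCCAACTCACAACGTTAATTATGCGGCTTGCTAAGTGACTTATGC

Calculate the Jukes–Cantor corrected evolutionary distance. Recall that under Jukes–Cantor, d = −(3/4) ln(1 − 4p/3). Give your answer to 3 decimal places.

0.143

The sequences differ at 6 of 46 sites (9, 20, 23, 27, 36, 39), so p = 6/46 ≈ 0.130435.
d = −(3/4) ln(1 − 4p/3) = −0.75 ln(1 − 0.173913) = −0.75 ln(0.826087)
  = −0.75 × (-0.191055) = 0.143291 substitutions/site.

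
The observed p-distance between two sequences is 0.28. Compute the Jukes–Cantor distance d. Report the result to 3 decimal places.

0.351

d = −(3/4) ln(1 − 4p/3) = −0.75 ln(1 − 0.373333) = −0.75 ln(0.626667)
  = −0.75 × (-0.467340) = 0.350505 substitutions/site.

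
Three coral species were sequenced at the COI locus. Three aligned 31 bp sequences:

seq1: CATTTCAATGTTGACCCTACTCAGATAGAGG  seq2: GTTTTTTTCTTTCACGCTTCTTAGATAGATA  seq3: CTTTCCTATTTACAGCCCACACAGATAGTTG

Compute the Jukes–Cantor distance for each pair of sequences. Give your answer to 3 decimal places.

d(seq1,seq2) = 0.614, d(seq1,seq3) = 0.481, d(seq2,seq3) = 0.691

seq1–seq2: 13/31 sites differ → p ≈ 0.419355, d = −0.75 ln(1 − 0.55914) = 0.614271 ≈ 0.614.
seq1–seq3: 11/31 sites differ → p ≈ 0.354839, d = −0.75 ln(1 − 0.473119) = 0.480585 ≈ 0.481.
seq2–seq3: 14/31 sites differ → p ≈ 0.451613, d = −0.75 ln(1 − 0.602151) = 0.691262 ≈ 0.691.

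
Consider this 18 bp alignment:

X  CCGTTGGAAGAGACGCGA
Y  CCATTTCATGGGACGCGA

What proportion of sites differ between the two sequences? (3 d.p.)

0.278

The sequences differ at 5 of 18 positions (sites 3, 6, 7, 9, 11).
p = 5/18 = 0.277777… ≈ 0.278 (to 3 d.p.).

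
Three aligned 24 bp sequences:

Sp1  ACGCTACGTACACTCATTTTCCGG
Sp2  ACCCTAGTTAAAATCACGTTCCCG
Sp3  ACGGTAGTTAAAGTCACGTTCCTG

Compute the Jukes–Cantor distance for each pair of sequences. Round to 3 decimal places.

d(Sp1,Sp2) = 0.441, d(Sp1,Sp3) = 0.441, d(Sp2,Sp3) = 0.188

Sp1–Sp2: 8/24 sites differ → p ≈ 0.333333, d = −0.75 ln(1 − 0.444444) = 0.440839 ≈ 0.441.
Sp1–Sp3: 8/24 sites differ → p ≈ 0.333333, d = −0.75 ln(1 − 0.444444) = 0.440839 ≈ 0.441.
Sp2–Sp3: 4/24 sites differ → p ≈ 0.166667, d = −0.75 ln(1 − 0.222223) = 0.188487 ≈ 0.188.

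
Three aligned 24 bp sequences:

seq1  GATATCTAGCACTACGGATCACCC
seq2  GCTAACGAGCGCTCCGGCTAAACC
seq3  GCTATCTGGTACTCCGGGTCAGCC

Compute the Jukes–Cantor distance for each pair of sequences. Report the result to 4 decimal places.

d(seq1,seq2) = 0.4408, d(seq1,seq3) = 0.3041, d(seq2,seq3) = 0.4408

seq1–seq2: 8/24 sites differ → p ≈ 0.333333, d = −0.75 ln(1 − 0.444444) = 0.440839 ≈ 0.4408.
seq1–seq3: 6/24 sites differ → p = 0.25, d = −0.75 ln(1 − 0.333333) = 0.304098 ≈ 0.3041.
seq2–seq3: 8/24 sites differ → p ≈ 0.333333, d = −0.75 ln(1 − 0.444444) = 0.440839 ≈ 0.4408.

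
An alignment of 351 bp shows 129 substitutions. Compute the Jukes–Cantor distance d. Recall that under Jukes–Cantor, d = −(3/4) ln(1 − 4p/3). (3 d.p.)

p = 129/351 ≈ 0.367521.
d = −(3/4) ln(1 − 4p/3) = −0.75 ln(1 − 0.490028) = −0.75 ln(0.509972)
  = −0.75 × (-0.673399) = 0.505049 substitutions/site.

0.505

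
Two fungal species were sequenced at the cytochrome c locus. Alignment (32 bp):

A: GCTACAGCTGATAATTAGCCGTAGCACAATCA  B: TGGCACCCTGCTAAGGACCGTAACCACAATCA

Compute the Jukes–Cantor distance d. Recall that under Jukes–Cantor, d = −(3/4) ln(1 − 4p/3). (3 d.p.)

The sequences differ at 15 of 32 sites, so p = 15/32 = 0.46875.
d = −(3/4) ln(1 − 4p/3) = −0.75 ln(1 − 0.625) = −0.75 ln(0.375)
  = −0.75 × (-0.980829) = 0.735622 substitutions/site.

0.736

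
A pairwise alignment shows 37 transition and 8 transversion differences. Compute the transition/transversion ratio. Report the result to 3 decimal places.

R = 37/8 = 4.625.

4.625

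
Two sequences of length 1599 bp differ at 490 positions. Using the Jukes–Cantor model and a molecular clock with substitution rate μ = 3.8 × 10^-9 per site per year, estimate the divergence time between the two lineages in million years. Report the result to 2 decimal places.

51.83

p = 490/1599 ≈ 0.306442.
d = −(3/4) ln(1 − 4p/3) = −0.75 ln(1 − 0.408589) = −0.75 ln(0.591411)
  = −0.75 × (-0.525244) = 0.393933 substitutions/site.
Under a molecular clock d = 2μt, so t = d/(2μ) = 0.393933 / (2 × 3.8 × 10^-9) = 51.83 million years.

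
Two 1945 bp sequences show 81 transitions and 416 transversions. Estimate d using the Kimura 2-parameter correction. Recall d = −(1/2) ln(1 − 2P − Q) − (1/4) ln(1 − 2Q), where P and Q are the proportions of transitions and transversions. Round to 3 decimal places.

0.316

P = 81/1945 ≈ 0.041645 and Q = 416/1945 ≈ 0.213882.
Under the Kimura two-parameter model, d = −½ ln(1 − 2P − Q) − ¼ ln(1 − 2Q).
1 − 2P − Q = 0.702828, giving −½ ln(0.702828) = 0.176322.
1 − 2Q = 0.572236, giving −¼ ln(0.572236) = 0.139551.
d = 0.176322 + 0.139551 = 0.315873.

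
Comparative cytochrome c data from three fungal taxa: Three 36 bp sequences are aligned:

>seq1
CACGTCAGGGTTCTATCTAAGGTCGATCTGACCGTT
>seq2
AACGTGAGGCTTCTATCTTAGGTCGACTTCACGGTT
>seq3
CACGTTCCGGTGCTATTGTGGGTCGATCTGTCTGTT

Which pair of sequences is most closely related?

seq1 and seq2

seq1–seq2: 8/36 differ, p = 0.222, d = 0.264.
seq1–seq3: 10/36 differ, p = 0.278, d = 0.347.
seq2–seq3: 14/36 differ, p = 0.389, d = 0.548.
The smallest distance is between seq1 and seq2.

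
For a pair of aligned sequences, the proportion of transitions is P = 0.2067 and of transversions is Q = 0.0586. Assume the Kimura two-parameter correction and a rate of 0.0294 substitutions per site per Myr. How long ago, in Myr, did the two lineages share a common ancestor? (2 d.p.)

Under the Kimura two-parameter model, d = −½ ln(1 − 2P − Q) − ¼ ln(1 − 2Q).
1 − 2P − Q = 0.528, giving −½ ln(0.528) = 0.319329.
1 − 2Q = 0.8828, giving −¼ ln(0.8828) = 0.031164.
d = 0.319329 + 0.031164 = 0.350493.
Under a molecular clock d = 2μt, so t = d/(2μ) = 0.350493 / (2 × 0.0294) = 5.96 Myr.

5.96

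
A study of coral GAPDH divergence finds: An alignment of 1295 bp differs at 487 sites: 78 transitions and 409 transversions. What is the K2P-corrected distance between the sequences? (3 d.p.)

0.536

P = 78/1295 ≈ 0.060232 and Q = 409/1295 ≈ 0.31583.
Under the Kimura two-parameter model, d = −½ ln(1 − 2P − Q) − ¼ ln(1 − 2Q).
1 − 2P − Q = 0.563706, giving −½ ln(0.563706) = 0.286611.
1 − 2Q = 0.36834, giving −¼ ln(0.36834) = 0.249687.
d = 0.286611 + 0.249687 = 0.536298.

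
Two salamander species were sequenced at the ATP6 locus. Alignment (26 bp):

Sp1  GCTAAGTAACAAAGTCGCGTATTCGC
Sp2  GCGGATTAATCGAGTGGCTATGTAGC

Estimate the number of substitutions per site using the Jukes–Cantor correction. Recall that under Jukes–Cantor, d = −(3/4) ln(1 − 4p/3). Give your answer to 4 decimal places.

0.7166

The sequences differ at 12 of 26 sites, so p = 12/26 ≈ 0.461538.
d = −(3/4) ln(1 − 4p/3) = −0.75 ln(1 − 0.615384) = −0.75 ln(0.384616)
  = −0.75 × (-0.955510) = 0.716633 substitutions/site.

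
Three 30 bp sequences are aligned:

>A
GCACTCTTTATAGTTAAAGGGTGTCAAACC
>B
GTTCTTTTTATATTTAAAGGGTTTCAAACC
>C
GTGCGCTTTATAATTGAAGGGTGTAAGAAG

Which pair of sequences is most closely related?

A and B

A–B: 5/30 differ, p = 0.167, d = 0.188.
A–C: 9/30 differ, p = 0.300, d = 0.383.
B–C: 10/30 differ, p = 0.333, d = 0.441.
The smallest distance is between A and B.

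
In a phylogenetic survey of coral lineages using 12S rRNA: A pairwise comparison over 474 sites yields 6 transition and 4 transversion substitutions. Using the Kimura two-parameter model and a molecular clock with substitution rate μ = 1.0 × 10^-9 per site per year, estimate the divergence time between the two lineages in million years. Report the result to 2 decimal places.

P = 6/474 ≈ 0.012658 and Q = 4/474 ≈ 0.008439.
Under the Kimura two-parameter model, d = −½ ln(1 − 2P − Q) − ¼ ln(1 − 2Q).
1 − 2P − Q = 0.966245, giving −½ ln(0.966245) = 0.017169.
1 − 2Q = 0.983122, giving −¼ ln(0.983122) = 0.004256.
d = 0.017169 + 0.004256 = 0.021425.
Under a molecular clock d = 2μt, so t = d/(2μ) = 0.021425 / (2 × 1.0 × 10^-9) = 10.71 million years.

10.71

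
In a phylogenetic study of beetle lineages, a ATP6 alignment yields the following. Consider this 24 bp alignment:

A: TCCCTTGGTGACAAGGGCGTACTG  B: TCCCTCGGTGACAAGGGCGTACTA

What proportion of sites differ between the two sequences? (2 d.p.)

The sequences differ at 2 of 24 positions (sites 6, 24).
p = 2/24 = 0.083333… ≈ 0.08 (to 2 d.p.).

0.08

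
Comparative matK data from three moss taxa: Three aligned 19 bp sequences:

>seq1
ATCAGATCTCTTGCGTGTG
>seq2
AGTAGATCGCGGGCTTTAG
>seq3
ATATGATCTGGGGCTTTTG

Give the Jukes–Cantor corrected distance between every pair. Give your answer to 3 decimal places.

d(seq1,seq2) = 0.618, d(seq1,seq3) = 0.507, d(seq2,seq3) = 0.410

seq1–seq2: 8/19 sites differ → p ≈ 0.421053, d = −0.75 ln(1 − 0.561404) = 0.618132 ≈ 0.618.
seq1–seq3: 7/19 sites differ → p ≈ 0.368421, d = −0.75 ln(1 − 0.491228) = 0.506816 ≈ 0.507.
seq2–seq3: 6/19 sites differ → p ≈ 0.315789, d = −0.75 ln(1 − 0.421052) = 0.409907 ≈ 0.410.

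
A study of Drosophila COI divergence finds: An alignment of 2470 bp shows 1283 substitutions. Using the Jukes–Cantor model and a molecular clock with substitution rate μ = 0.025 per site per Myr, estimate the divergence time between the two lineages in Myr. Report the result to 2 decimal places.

17.69

p = 1283/2470 ≈ 0.519433.
d = −(3/4) ln(1 − 4p/3) = −0.75 ln(1 − 0.692577) = −0.75 ln(0.307423)
  = −0.75 × (-1.179531) = 0.884648 substitutions/site.
Under a molecular clock d = 2μt, so t = d/(2μ) = 0.884648 / (2 × 0.025) = 17.69 Myr.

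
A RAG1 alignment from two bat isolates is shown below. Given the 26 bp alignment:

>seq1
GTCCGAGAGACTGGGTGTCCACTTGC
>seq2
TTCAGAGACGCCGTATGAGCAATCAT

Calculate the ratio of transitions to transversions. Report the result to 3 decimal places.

Transitions are A↔G and C↔T; transversions are all other mismatches.
Transitions: 6. Transversions: 7.
R = 6/7 = 0.857142… ≈ 0.857 (to 3 d.p.).

0.857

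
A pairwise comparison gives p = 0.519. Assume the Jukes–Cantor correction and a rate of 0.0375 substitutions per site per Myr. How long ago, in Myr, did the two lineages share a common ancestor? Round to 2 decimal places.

d = −(3/4) ln(1 − 4p/3) = −0.75 ln(1 − 0.692) = −0.75 ln(0.308)
  = −0.75 × (-1.177655) = 0.883241 substitutions/site.
Under a molecular clock d = 2μt, so t = d/(2μ) = 0.883241 / (2 × 0.0375) = 11.78 Myr.

11.78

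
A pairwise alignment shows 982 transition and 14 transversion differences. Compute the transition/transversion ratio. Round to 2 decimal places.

70.14

R = 982/14 = 70.142857… ≈ 70.14 (to 2 d.p.).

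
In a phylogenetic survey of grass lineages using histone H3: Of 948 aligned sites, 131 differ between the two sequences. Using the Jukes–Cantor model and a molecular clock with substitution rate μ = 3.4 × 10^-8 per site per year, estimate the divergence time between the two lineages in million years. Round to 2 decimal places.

p = 131/948 ≈ 0.138186.
d = −(3/4) ln(1 − 4p/3) = −0.75 ln(1 − 0.184248) = −0.75 ln(0.815752)
  = −0.75 × (-0.203645) = 0.152734 substitutions/site.
Under a molecular clock d = 2μt, so t = d/(2μ) = 0.152734 / (2 × 3.4 × 10^-8) = 2.25 million years.

2.25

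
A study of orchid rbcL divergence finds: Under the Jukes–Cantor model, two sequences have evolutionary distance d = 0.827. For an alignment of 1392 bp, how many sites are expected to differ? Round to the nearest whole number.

Invert JC69: p = (3/4)(1 − e^(−4d/3)) = 0.75 × (1 − e^(-1.102667)) = 0.75 × (1 − 0.331984) = 0.501012.
Expected differing sites = pL ≈ 0.501012 × 1392 = 697.408704 ≈ 697.

697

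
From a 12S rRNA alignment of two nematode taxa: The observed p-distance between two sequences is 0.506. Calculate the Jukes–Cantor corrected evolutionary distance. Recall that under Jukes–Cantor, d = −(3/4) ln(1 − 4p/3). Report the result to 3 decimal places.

d = −(3/4) ln(1 − 4p/3) = −0.75 ln(1 − 0.674667) = −0.75 ln(0.325333)
  = −0.75 × (-1.122906) = 0.842180 substitutions/site.

0.842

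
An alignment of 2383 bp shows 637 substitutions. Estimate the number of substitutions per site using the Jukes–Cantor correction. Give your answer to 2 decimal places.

0.33

p = 637/2383 ≈ 0.26731.
d = −(3/4) ln(1 − 4p/3) = −0.75 ln(1 − 0.356413) = −0.75 ln(0.643587)
  = −0.75 × (-0.440698) = 0.330524 substitutions/site.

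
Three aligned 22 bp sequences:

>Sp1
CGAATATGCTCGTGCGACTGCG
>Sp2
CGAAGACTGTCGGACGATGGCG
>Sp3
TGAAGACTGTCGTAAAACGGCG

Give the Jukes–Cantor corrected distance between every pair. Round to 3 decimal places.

d(Sp1,Sp2) = 0.497, d(Sp1,Sp3) = 0.591, d(Sp2,Sp3) = 0.271

Sp1–Sp2: 8/22 sites differ → p ≈ 0.363636, d = −0.75 ln(1 − 0.484848) = 0.497470 ≈ 0.497.
Sp1–Sp3: 9/22 sites differ → p ≈ 0.409091, d = −0.75 ln(1 − 0.545455) = 0.591344 ≈ 0.591.
Sp2–Sp3: 5/22 sites differ → p ≈ 0.227273, d = −0.75 ln(1 − 0.303031) = 0.270761 ≈ 0.271.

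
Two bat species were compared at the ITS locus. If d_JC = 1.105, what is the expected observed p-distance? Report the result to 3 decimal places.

0.578

p = (3/4)(1 − e^(−4d/3)) = 0.75 × (1 − e^(-1.473333)) = 0.75 × (1 − 0.229160) = 0.578130.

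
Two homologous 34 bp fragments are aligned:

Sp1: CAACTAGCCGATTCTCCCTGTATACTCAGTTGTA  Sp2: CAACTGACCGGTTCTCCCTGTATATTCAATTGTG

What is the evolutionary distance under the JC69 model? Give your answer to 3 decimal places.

0.201

The sequences differ at 6 of 34 sites (6, 7, 11, 25, 29, 34), so p = 6/34 ≈ 0.176471.
d = −(3/4) ln(1 − 4p/3) = −0.75 ln(1 − 0.235295) = −0.75 ln(0.764705)
  = −0.75 × (-0.268265) = 0.201199 substitutions/site.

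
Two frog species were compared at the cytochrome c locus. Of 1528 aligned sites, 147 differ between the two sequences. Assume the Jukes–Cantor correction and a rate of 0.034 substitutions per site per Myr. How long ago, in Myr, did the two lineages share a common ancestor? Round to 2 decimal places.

1.51

p = 147/1528 ≈ 0.096204.
d = −(3/4) ln(1 − 4p/3) = −0.75 ln(1 − 0.128272) = −0.75 ln(0.871728)
  = −0.75 × (-0.137278) = 0.102959 substitutions/site.
Under a molecular clock d = 2μt, so t = d/(2μ) = 0.102959 / (2 × 0.034) = 1.51 Myr.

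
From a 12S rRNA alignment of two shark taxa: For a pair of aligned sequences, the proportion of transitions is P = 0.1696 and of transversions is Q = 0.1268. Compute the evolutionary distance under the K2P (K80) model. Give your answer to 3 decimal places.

Under the Kimura two-parameter model, d = −½ ln(1 − 2P − Q) − ¼ ln(1 − 2Q).
1 − 2P − Q = 0.534, giving −½ ln(0.534) = 0.313680.
1 − 2Q = 0.7464, giving −¼ ln(0.7464) = 0.073123.
d = 0.313680 + 0.073123 = 0.386803.

0.387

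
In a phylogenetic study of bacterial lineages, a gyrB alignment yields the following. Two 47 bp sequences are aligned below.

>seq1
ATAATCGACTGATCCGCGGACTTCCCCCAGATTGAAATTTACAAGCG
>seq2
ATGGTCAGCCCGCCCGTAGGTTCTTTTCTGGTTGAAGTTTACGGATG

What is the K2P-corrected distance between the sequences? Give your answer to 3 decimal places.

Of 47 sites, 22 differences are transitions and 2 are transversions, so P = 22/47 ≈ 0.468085 and Q = 2/47 ≈ 0.042553.
Under the Kimura two-parameter model, d = −½ ln(1 − 2P − Q) − ¼ ln(1 − 2Q).
1 − 2P − Q = 0.021277, giving −½ ln(0.021277) = 1.925064.
1 − 2Q = 0.914894, giving −¼ ln(0.914894) = 0.022237.
d = 1.925064 + 0.022237 = 1.947301.

1.947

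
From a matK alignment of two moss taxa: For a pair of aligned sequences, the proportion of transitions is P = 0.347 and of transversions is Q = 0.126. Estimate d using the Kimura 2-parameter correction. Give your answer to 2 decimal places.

0.93

Under the Kimura two-parameter model, d = −½ ln(1 − 2P − Q) − ¼ ln(1 − 2Q).
1 − 2P − Q = 0.18, giving −½ ln(0.18) = 0.857399.
1 − 2Q = 0.748, giving −¼ ln(0.748) = 0.072588.
d = 0.857399 + 0.072588 = 0.929987.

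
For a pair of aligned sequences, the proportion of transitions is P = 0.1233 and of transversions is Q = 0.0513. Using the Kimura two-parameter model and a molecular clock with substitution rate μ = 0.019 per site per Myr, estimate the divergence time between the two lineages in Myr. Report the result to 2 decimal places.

Under the Kimura two-parameter model, d = −½ ln(1 − 2P − Q) − ¼ ln(1 − 2Q).
1 − 2P − Q = 0.7021, giving −½ ln(0.7021) = 0.176840.
1 − 2Q = 0.8974, giving −¼ ln(0.8974) = 0.027063.
d = 0.176840 + 0.027063 = 0.203903.
Under a molecular clock d = 2μt, so t = d/(2μ) = 0.203903 / (2 × 0.019) = 5.37 Myr.

5.37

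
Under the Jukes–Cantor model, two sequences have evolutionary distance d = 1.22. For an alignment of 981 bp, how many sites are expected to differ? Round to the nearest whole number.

591

Invert JC69: p = (3/4)(1 − e^(−4d/3)) = 0.75 × (1 − e^(-1.626667)) = 0.75 × (1 − 0.196584) = 0.602562.
Expected differing sites = pL ≈ 0.602562 × 981 = 591.113322 ≈ 591.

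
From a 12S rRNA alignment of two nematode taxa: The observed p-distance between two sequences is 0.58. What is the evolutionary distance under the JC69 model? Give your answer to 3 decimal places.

1.113

d = −(3/4) ln(1 − 4p/3) = −0.75 ln(1 − 0.773333) = −0.75 ln(0.226667)
  = −0.75 × (-1.484273) = 1.113205 substitutions/site.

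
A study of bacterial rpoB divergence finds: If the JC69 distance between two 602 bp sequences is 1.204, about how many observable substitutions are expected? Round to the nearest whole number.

Invert JC69: p = (3/4)(1 − e^(−4d/3)) = 0.75 × (1 − e^(-1.605333)) = 0.75 × (1 − 0.200823) = 0.599383.
Expected differing sites = pL ≈ 0.599383 × 602 = 360.828566 ≈ 361.

361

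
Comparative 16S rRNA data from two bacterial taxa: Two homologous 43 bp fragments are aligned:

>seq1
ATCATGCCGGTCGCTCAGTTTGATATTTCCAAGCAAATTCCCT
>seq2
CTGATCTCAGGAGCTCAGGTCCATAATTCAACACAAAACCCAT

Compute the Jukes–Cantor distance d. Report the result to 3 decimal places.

0.562

The sequences differ at 17 of 43 sites, so p = 17/43 ≈ 0.395349.
d = −(3/4) ln(1 − 4p/3) = −0.75 ln(1 − 0.527132) = −0.75 ln(0.472868)
  = −0.75 × (-0.748939) = 0.561704 substitutions/site.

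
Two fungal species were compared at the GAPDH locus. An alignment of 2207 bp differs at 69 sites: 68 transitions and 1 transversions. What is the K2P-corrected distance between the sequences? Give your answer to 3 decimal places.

0.032

P = 68/2207 ≈ 0.030811 and Q = 1/2207 ≈ 0.000453.
Under the Kimura two-parameter model, d = −½ ln(1 − 2P − Q) − ¼ ln(1 − 2Q).
1 − 2P − Q = 0.937925, giving −½ ln(0.937925) = 0.032043.
1 − 2Q = 0.999094, giving −¼ ln(0.999094) = 0.000227.
d = 0.032043 + 0.000227 = 0.032270.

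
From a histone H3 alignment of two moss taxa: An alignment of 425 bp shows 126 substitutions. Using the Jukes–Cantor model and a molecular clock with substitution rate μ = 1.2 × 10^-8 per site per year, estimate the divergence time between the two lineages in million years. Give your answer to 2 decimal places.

15.72

p = 126/425 ≈ 0.296471.
d = −(3/4) ln(1 − 4p/3) = −0.75 ln(1 − 0.395295) = −0.75 ln(0.604705)
  = −0.75 × (-0.503015) = 0.377261 substitutions/site.
Under a molecular clock d = 2μt, so t = d/(2μ) = 0.377261 / (2 × 1.2 × 10^-8) = 15.72 million years.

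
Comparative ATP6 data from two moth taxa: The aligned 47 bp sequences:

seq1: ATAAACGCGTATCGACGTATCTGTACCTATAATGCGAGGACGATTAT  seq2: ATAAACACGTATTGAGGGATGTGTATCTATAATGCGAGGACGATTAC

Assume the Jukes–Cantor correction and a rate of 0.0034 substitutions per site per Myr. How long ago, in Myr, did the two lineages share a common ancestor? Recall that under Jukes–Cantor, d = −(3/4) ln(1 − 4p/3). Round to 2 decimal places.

24.42

The sequences differ at 7 of 47 sites (7, 13, 16, 18, 21, 26, 47), so p = 7/47 ≈ 0.148936.
d = −(3/4) ln(1 − 4p/3) = −0.75 ln(1 − 0.198581) = −0.75 ln(0.801419)
  = −0.75 × (-0.221371) = 0.166028 substitutions/site.
Under a molecular clock d = 2μt, so t = d/(2μ) = 0.166028 / (2 × 0.0034) = 24.42 Myr.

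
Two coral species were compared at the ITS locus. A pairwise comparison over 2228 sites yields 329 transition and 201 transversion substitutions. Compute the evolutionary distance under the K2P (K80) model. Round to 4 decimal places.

0.2933

P = 329/2228 ≈ 0.147666 and Q = 201/2228 ≈ 0.090215.
Under the Kimura two-parameter model, d = −½ ln(1 − 2P − Q) − ¼ ln(1 − 2Q).
1 − 2P − Q = 0.614453, giving −½ ln(0.614453) = 0.243511.
1 − 2Q = 0.81957, giving −¼ ln(0.81957) = 0.049744.
d = 0.243511 + 0.049744 = 0.293255.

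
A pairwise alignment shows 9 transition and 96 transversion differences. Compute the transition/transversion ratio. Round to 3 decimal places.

0.094

R = 9/96 = 0.09375 ≈ 0.094 (to 3 d.p.).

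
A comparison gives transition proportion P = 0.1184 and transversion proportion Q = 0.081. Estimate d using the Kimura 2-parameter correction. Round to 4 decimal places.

Under the Kimura two-parameter model, d = −½ ln(1 − 2P − Q) − ¼ ln(1 − 2Q).
1 − 2P − Q = 0.6822, giving −½ ln(0.6822) = 0.191216.
1 − 2Q = 0.838, giving −¼ ln(0.838) = 0.044184.
d = 0.191216 + 0.044184 = 0.235400.

0.2354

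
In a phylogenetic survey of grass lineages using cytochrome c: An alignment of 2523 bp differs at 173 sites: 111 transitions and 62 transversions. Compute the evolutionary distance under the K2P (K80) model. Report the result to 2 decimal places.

0.07

P = 111/2523 ≈ 0.043995 and Q = 62/2523 ≈ 0.024574.
Under the Kimura two-parameter model, d = −½ ln(1 − 2P − Q) − ¼ ln(1 − 2Q).
1 − 2P − Q = 0.887436, giving −½ ln(0.887436) = 0.059709.
1 − 2Q = 0.950852, giving −¼ ln(0.950852) = 0.012599.
d = 0.059709 + 0.012599 = 0.072308.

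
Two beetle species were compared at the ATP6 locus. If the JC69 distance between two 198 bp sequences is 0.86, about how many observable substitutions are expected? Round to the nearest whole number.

Invert JC69: p = (3/4)(1 − e^(−4d/3)) = 0.75 × (1 − e^(-1.146667)) = 0.75 × (1 − 0.317694) = 0.511730.
Expected differing sites = pL ≈ 0.511730 × 198 = 101.32254 ≈ 101.

101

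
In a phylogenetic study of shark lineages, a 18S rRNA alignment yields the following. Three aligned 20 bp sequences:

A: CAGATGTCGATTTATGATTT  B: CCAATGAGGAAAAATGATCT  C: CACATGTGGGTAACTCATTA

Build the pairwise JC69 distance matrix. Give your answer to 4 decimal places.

A–B: 8/20 sites differ → p = 0.4, d = −0.75 ln(1 − 0.533333) = 0.571605 ≈ 0.5716.
A–C: 8/20 sites differ → p = 0.4, d = −0.75 ln(1 − 0.533333) = 0.571605 ≈ 0.5716.
B–C: 9/20 sites differ → p = 0.45, d = −0.75 ln(1 − 0.6) = 0.687218 ≈ 0.6872.

d(A,B) = 0.5716, d(A,C) = 0.5716, d(B,C) = 0.6872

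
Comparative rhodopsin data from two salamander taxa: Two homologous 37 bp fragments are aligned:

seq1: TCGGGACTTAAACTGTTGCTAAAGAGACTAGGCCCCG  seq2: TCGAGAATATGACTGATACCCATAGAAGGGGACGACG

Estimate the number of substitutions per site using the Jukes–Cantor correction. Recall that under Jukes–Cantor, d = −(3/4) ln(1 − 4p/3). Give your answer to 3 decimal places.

0.866

The sequences differ at 19 of 37 sites, so p = 19/37 ≈ 0.513514.
d = −(3/4) ln(1 − 4p/3) = −0.75 ln(1 − 0.684685) = −0.75 ln(0.315315)
  = −0.75 × (-1.154183) = 0.865637 substitutions/site.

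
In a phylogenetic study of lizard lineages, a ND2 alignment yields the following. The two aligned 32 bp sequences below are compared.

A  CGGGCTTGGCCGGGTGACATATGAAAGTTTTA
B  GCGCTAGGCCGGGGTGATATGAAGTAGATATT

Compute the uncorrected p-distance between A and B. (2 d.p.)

0.53

The sequences differ at 17 of 32 positions.
p = 17/32 = 0.53125 ≈ 0.53 (to 2 d.p.).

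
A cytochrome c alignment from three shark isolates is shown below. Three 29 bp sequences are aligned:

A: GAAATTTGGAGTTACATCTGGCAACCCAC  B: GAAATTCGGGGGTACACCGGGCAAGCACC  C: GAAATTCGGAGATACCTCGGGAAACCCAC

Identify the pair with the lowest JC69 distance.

A–B: 8/29 differ, p = 0.276, d = 0.344.
A–C: 5/29 differ, p = 0.172, d = 0.196.
B–C: 8/29 differ, p = 0.276, d = 0.344.
The smallest distance is between A and C.

A and C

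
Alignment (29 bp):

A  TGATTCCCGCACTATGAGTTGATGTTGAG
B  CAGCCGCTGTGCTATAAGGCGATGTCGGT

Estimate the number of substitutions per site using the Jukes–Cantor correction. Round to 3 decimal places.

The sequences differ at 15 of 29 sites, so p = 15/29 ≈ 0.517241.
d = −(3/4) ln(1 − 4p/3) = −0.75 ln(1 − 0.689655) = −0.75 ln(0.310345)
  = −0.75 × (-1.170071) = 0.877553 substitutions/site.

0.878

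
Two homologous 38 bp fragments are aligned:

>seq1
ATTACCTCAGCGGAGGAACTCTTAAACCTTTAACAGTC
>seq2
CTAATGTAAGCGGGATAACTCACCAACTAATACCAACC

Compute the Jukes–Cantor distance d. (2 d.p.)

0.68

The sequences differ at 17 of 38 sites, so p = 17/38 ≈ 0.447368.
d = −(3/4) ln(1 − 4p/3) = −0.75 ln(1 − 0.596491) = −0.75 ln(0.403509)
  = −0.75 × (-0.907556) = 0.680667 substitutions/site.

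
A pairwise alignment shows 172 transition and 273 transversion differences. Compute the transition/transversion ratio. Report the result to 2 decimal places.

R = 172/273 = 0.630036… ≈ 0.63 (to 2 d.p.).

0.63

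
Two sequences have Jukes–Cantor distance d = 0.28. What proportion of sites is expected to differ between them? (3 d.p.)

0.234

p = (3/4)(1 − e^(−4d/3)) = 0.75 × (1 − e^(-0.373333)) = 0.75 × (1 − 0.688436) = 0.233673.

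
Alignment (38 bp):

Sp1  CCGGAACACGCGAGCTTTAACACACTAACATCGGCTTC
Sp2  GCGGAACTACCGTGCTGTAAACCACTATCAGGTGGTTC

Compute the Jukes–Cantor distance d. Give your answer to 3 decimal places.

The sequences differ at 13 of 38 sites, so p = 13/38 ≈ 0.342105.
d = −(3/4) ln(1 − 4p/3) = −0.75 ln(1 − 0.45614) = −0.75 ln(0.54386)
  = −0.75 × (-0.609063) = 0.456797 substitutions/site.

0.457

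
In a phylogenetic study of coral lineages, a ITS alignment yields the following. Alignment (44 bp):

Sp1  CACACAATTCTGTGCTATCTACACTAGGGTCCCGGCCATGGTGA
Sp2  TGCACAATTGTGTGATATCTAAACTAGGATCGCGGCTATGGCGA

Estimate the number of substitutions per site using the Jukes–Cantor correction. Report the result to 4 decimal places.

The sequences differ at 9 of 44 sites (1, 2, 10, 15, 22, 29, 32, 37, 42), so p = 9/44 ≈ 0.204545.
d = −(3/4) ln(1 − 4p/3) = −0.75 ln(1 − 0.272727) = −0.75 ln(0.727273)
  = −0.75 × (-0.318453) = 0.238840 substitutions/site.

0.2388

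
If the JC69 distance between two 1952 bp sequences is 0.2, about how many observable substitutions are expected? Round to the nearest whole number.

343

Invert JC69: p = (3/4)(1 − e^(−4d/3)) = 0.75 × (1 − e^(-0.266667)) = 0.75 × (1 − 0.765928) = 0.175554.
Expected differing sites = pL ≈ 0.175554 × 1952 = 342.681408 ≈ 343.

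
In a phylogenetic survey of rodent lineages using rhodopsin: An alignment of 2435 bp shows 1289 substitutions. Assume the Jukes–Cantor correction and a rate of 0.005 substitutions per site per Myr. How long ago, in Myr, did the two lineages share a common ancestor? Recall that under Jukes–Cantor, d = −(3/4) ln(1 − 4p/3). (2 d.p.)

91.77

p = 1289/2435 ≈ 0.529363.
d = −(3/4) ln(1 − 4p/3) = −0.75 ln(1 − 0.705817) = −0.75 ln(0.294183)
  = −0.75 × (-1.223553) = 0.917665 substitutions/site.
Under a molecular clock d = 2μt, so t = d/(2μ) = 0.917665 / (2 × 0.005) = 91.77 Myr.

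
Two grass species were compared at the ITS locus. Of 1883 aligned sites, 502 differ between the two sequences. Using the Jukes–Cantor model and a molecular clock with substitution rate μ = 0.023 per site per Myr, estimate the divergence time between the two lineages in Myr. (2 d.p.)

p = 502/1883 ≈ 0.266596.
d = −(3/4) ln(1 − 4p/3) = −0.75 ln(1 − 0.355461) = −0.75 ln(0.644539)
  = −0.75 × (-0.439220) = 0.329415 substitutions/site.
Under a molecular clock d = 2μt, so t = d/(2μ) = 0.329415 / (2 × 0.023) = 7.16 Myr.

7.16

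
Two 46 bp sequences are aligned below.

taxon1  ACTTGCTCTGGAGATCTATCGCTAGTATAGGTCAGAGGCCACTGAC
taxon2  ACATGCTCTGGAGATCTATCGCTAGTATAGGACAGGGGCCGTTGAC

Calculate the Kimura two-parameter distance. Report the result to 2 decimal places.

0.12

Of 46 sites, 3 differences are transitions and 2 are transversions, so P = 3/46 ≈ 0.065217 and Q = 2/46 ≈ 0.043478.
Under the Kimura two-parameter model, d = −½ ln(1 − 2P − Q) − ¼ ln(1 − 2Q).
1 − 2P − Q = 0.826088, giving −½ ln(0.826088) = 0.095527.
1 − 2Q = 0.913044, giving −¼ ln(0.913044) = 0.022743.
d = 0.095527 + 0.022743 = 0.118270.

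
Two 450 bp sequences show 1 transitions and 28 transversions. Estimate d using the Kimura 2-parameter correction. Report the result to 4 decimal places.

0.0677

P = 1/450 ≈ 0.002222 and Q = 28/450 ≈ 0.062222.
Under the Kimura two-parameter model, d = −½ ln(1 − 2P − Q) − ¼ ln(1 − 2Q).
1 − 2P − Q = 0.933334, giving −½ ln(0.933334) = 0.034496.
1 − 2Q = 0.875556, giving −¼ ln(0.875556) = 0.033224.
d = 0.034496 + 0.033224 = 0.067720.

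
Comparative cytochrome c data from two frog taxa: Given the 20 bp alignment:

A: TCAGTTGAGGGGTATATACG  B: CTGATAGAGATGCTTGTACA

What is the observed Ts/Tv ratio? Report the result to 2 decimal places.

Transitions are A↔G and C↔T; transversions are all other mismatches.
Transitions: 8. Transversions: 3.
R = 8/3 = 2.666666… ≈ 2.67 (to 2 d.p.).

2.67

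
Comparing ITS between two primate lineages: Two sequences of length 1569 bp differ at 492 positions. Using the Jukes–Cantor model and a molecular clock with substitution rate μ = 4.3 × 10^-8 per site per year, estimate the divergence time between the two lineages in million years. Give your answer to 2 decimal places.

p = 492/1569 ≈ 0.313576.
d = −(3/4) ln(1 − 4p/3) = −0.75 ln(1 − 0.418101) = −0.75 ln(0.581899)
  = −0.75 × (-0.541458) = 0.406094 substitutions/site.
Under a molecular clock d = 2μt, so t = d/(2μ) = 0.406094 / (2 × 4.3 × 10^-8) = 4.72 million years.

4.72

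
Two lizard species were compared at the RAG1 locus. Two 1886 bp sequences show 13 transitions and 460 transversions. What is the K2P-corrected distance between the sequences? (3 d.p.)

P = 13/1886 ≈ 0.006893 and Q = 460/1886 ≈ 0.243902.
Under the Kimura two-parameter model, d = −½ ln(1 − 2P − Q) − ¼ ln(1 − 2Q).
1 − 2P − Q = 0.742312, giving −½ ln(0.742312) = 0.148993.
1 − 2Q = 0.512196, giving −¼ ln(0.512196) = 0.167262.
d = 0.148993 + 0.167262 = 0.316255.

0.316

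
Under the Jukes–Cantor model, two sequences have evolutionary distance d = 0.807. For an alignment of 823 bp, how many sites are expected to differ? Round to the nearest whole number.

407

Invert JC69: p = (3/4)(1 − e^(−4d/3)) = 0.75 × (1 − e^(-1.076)) = 0.75 × (1 − 0.340957) = 0.494282.
Expected differing sites = pL ≈ 0.494282 × 823 = 406.794086 ≈ 407.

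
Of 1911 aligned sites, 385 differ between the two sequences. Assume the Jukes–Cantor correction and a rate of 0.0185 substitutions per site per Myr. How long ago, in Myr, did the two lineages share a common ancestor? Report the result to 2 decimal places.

6.34

p = 385/1911 ≈ 0.201465.
d = −(3/4) ln(1 − 4p/3) = −0.75 ln(1 − 0.26862) = −0.75 ln(0.73138)
  = −0.75 × (-0.312822) = 0.234617 substitutions/site.
Under a molecular clock d = 2μt, so t = d/(2μ) = 0.234617 / (2 × 0.0185) = 6.34 Myr.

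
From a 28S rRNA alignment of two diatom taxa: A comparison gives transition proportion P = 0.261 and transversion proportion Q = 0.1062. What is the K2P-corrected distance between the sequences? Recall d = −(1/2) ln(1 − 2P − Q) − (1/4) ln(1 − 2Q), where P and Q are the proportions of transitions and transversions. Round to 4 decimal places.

Under the Kimura two-parameter model, d = −½ ln(1 − 2P − Q) − ¼ ln(1 − 2Q).
1 − 2P − Q = 0.3718, giving −½ ln(0.3718) = 0.494700.
1 − 2Q = 0.7876, giving −¼ ln(0.7876) = 0.059691.
d = 0.494700 + 0.059691 = 0.554391.

0.5544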